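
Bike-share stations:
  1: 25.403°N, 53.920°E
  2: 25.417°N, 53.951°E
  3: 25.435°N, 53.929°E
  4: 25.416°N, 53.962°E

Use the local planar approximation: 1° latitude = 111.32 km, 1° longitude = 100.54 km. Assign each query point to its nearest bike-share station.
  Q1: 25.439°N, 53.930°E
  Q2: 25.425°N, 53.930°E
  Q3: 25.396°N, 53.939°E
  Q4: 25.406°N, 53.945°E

Q1 at 25.439°N, 53.930°E:
  1: √((-0.036·111.32)² + (-0.010·100.54)²) = √(16.06022 + 1.01083) = 4.132 km
  2: √((-0.022·111.32)² + (0.021·100.54)²) = √(5.99780 + 4.45776) = 3.234 km
  3: √((-0.004·111.32)² + (-0.001·100.54)²) = √(0.19827 + 0.01011) = 0.456 km
  4: √((-0.023·111.32)² + (0.032·100.54)²) = √(6.55544 + 10.35089) = 4.112 km
  → nearest: 3 (0.456 km)
Q2 at 25.425°N, 53.930°E:
  1: √((-0.022·111.32)² + (-0.010·100.54)²) = √(5.99780 + 1.01083) = 2.647 km
  2: √((-0.008·111.32)² + (0.021·100.54)²) = √(0.79310 + 4.45776) = 2.291 km
  3: √((0.010·111.32)² + (-0.001·100.54)²) = √(1.23921 + 0.01011) = 1.118 km
  4: √((-0.009·111.32)² + (0.032·100.54)²) = √(1.00376 + 10.35089) = 3.370 km
  → nearest: 3 (1.118 km)
Q3 at 25.396°N, 53.939°E:
  1: √((0.007·111.32)² + (-0.019·100.54)²) = √(0.60721 + 3.64909) = 2.063 km
  2: √((0.021·111.32)² + (0.012·100.54)²) = √(5.46493 + 1.45559) = 2.631 km
  3: √((0.039·111.32)² + (-0.010·100.54)²) = √(18.84845 + 1.01083) = 4.456 km
  4: √((0.020·111.32)² + (0.023·100.54)²) = √(4.95686 + 5.34729) = 3.210 km
  → nearest: 1 (2.063 km)
Q4 at 25.406°N, 53.945°E:
  1: √((-0.003·111.32)² + (-0.025·100.54)²) = √(0.11153 + 6.31768) = 2.536 km
  2: √((0.011·111.32)² + (0.006·100.54)²) = √(1.49945 + 0.36390) = 1.365 km
  3: √((0.029·111.32)² + (-0.016·100.54)²) = √(10.42179 + 2.58772) = 3.607 km
  4: √((0.010·111.32)² + (0.017·100.54)²) = √(1.23921 + 2.92130) = 2.040 km
  → nearest: 2 (1.365 km)

Q1→3; Q2→3; Q3→1; Q4→2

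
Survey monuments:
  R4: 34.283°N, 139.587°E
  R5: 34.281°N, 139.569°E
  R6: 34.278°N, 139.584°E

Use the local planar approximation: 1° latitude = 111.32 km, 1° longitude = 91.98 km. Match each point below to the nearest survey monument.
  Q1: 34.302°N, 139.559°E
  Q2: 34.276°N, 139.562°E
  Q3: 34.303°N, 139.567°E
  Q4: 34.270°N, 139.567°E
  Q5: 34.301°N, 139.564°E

Q1 at 34.302°N, 139.559°E:
  R4: √((-0.019·111.32)² + (0.028·91.98)²) = √(4.47356 + 6.63289) = 3.333 km
  R5: √((-0.021·111.32)² + (0.010·91.98)²) = √(5.46493 + 0.84603) = 2.512 km
  R6: √((-0.024·111.32)² + (0.025·91.98)²) = √(7.13787 + 5.28770) = 3.525 km
  → nearest: R5 (2.512 km)
Q2 at 34.276°N, 139.562°E:
  R4: √((0.007·111.32)² + (0.025·91.98)²) = √(0.60721 + 5.28770) = 2.428 km
  R5: √((0.005·111.32)² + (0.007·91.98)²) = √(0.30980 + 0.41456) = 0.851 km
  R6: √((0.002·111.32)² + (0.022·91.98)²) = √(0.04957 + 4.09480) = 2.036 km
  → nearest: R5 (0.851 km)
Q3 at 34.303°N, 139.567°E:
  R4: √((-0.020·111.32)² + (0.020·91.98)²) = √(4.95686 + 3.38413) = 2.888 km
  R5: √((-0.022·111.32)² + (0.002·91.98)²) = √(5.99780 + 0.03384) = 2.456 km
  R6: √((-0.025·111.32)² + (0.017·91.98)²) = √(7.74509 + 2.44503) = 3.192 km
  → nearest: R5 (2.456 km)
Q4 at 34.270°N, 139.567°E:
  R4: √((0.013·111.32)² + (0.020·91.98)²) = √(2.09427 + 3.38413) = 2.341 km
  R5: √((0.011·111.32)² + (0.002·91.98)²) = √(1.49945 + 0.03384) = 1.238 km
  R6: √((0.008·111.32)² + (0.017·91.98)²) = √(0.79310 + 2.44503) = 1.799 km
  → nearest: R5 (1.238 km)
Q5 at 34.301°N, 139.564°E:
  R4: √((-0.018·111.32)² + (0.023·91.98)²) = √(4.01505 + 4.47551) = 2.914 km
  R5: √((-0.020·111.32)² + (0.005·91.98)²) = √(4.95686 + 0.21151) = 2.273 km
  R6: √((-0.023·111.32)² + (0.020·91.98)²) = √(6.55544 + 3.38413) = 3.153 km
  → nearest: R5 (2.273 km)

Q1→R5; Q2→R5; Q3→R5; Q4→R5; Q5→R5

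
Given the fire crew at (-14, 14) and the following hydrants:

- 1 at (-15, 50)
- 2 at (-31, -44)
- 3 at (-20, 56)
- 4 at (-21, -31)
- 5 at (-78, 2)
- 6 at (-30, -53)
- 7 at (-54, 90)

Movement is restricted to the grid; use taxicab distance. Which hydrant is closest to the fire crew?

1

Distances from (-14, 14):
1: 37
2: 75
3: 48
4: 52
5: 76
6: 83
7: 116
Minimum: 1 at 37.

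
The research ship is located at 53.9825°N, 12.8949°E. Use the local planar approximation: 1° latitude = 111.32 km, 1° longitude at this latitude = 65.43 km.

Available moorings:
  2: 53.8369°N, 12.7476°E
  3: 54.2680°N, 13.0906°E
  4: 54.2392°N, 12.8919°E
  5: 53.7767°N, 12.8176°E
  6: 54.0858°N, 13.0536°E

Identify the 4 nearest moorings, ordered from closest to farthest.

Distances from 53.9825°N, 12.8949°E:
2: √((-0.1456·111.32)² + (-0.1473·65.43)²) = √(262.705488 + 92.887941) = 18.8572 km
3: √((0.2855·111.32)² + (0.1957·65.43)²) = √(1010.086625 + 163.959087) = 34.2644 km
4: √((0.2567·111.32)² + (-0.0030·65.43)²) = √(816.578860 + 0.038530) = 28.5765 km
5: √((-0.2058·111.32)² + (-0.0773·65.43)²) = √(524.852338 + 25.580724) = 23.4613 km
6: √((0.1033·111.32)² + (0.1587·65.43)²) = √(132.235188 + 107.822077) = 15.4938 km
Sorted: 6 (15.4938 km) < 2 (18.8572 km) < 5 (23.4613 km) < 4 (28.5765 km) < 3 (34.2644 km)

6, 2, 5, 4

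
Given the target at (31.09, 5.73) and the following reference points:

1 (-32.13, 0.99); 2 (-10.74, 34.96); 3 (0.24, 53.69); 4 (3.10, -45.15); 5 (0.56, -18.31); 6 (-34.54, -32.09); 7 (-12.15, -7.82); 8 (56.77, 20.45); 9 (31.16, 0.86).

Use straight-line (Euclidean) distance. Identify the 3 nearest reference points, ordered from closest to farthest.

9, 8, 5

Distances from (31.09, 5.73):
1: √((-63.22)² + (-4.74)²) = √(3996.7684 + 22.4676) = 63.40
2: √((-41.83)² + (29.23)²) = √(1749.7489 + 854.3929) = 51.03
3: √((-30.85)² + (47.96)²) = √(951.7225 + 2300.1616) = 57.03
4: √((-27.99)² + (-50.88)²) = √(783.4401 + 2588.7744) = 58.07
5: √((-30.53)² + (-24.04)²) = √(932.0809 + 577.9216) = 38.86
6: √((-65.63)² + (-37.82)²) = √(4307.2969 + 1430.3524) = 75.75
7: √((-43.24)² + (-13.55)²) = √(1869.6976 + 183.6025) = 45.31
8: √((25.68)² + (14.72)²) = √(659.4624 + 216.6784) = 29.60
9: √((0.07)² + (-4.87)²) = √(0.0049 + 23.7169) = 4.87
Sorted: 9 (4.87) < 8 (29.60) < 5 (38.86) < 7 (45.31) < 2 (51.03) < …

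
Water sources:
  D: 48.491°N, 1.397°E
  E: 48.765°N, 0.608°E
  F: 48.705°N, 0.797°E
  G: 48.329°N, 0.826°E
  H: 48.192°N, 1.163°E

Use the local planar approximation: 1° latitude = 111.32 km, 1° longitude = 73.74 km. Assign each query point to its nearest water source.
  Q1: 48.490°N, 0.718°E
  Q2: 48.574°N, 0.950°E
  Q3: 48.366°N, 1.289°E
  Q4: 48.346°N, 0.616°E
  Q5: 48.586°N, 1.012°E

Q1→G; Q2→F; Q3→D; Q4→G; Q5→F

Q1 at 48.490°N, 0.718°E:
  D: √((0.001·111.32)² + (0.679·73.74)²) = √(0.01239 + 2506.95082) = 50.070 km
  E: √((0.275·111.32)² + (-0.110·73.74)²) = √(937.15577 + 65.79481) = 31.669 km
  F: √((0.215·111.32)² + (0.079·73.74)²) = √(572.82678 + 33.93598) = 24.633 km
  G: √((-0.161·111.32)² + (0.108·73.74)²) = √(321.21672 + 63.42402) = 19.612 km
  H: √((-0.298·111.32)² + (0.445·73.74)²) = √(1100.47181 + 1076.77828) = 46.661 km
  → nearest: G (19.612 km)
Q2 at 48.574°N, 0.950°E:
  D: √((-0.083·111.32)² + (0.447·73.74)²) = √(85.36947 + 1086.47894) = 34.232 km
  E: √((0.191·111.32)² + (-0.342·73.74)²) = √(452.07775 + 636.00200) = 32.986 km
  F: √((0.131·111.32)² + (-0.153·73.74)²) = √(212.66156 + 127.28849) = 18.438 km
  G: √((-0.245·111.32)² + (-0.124·73.74)²) = √(743.83835 + 83.60835) = 28.765 km
  H: √((-0.382·111.32)² + (0.213·73.74)²) = √(1808.31099 + 246.69791) = 45.332 km
  → nearest: F (18.438 km)
Q3 at 48.366°N, 1.289°E:
  D: √((0.125·111.32)² + (0.108·73.74)²) = √(193.62722 + 63.42402) = 16.033 km
  E: √((0.399·111.32)² + (-0.681·73.74)²) = √(1972.84146 + 2521.74106) = 67.042 km
  F: √((0.339·111.32)² + (-0.492·73.74)²) = √(1424.11740 + 1316.24420) = 52.348 km
  G: √((-0.037·111.32)² + (-0.463·73.74)²) = √(16.96484 + 1165.65022) = 34.389 km
  H: √((-0.174·111.32)² + (-0.126·73.74)²) = √(375.18450 + 86.32714) = 21.483 km
  → nearest: D (16.033 km)
Q4 at 48.346°N, 0.616°E:
  D: √((0.145·111.32)² + (0.781·73.74)²) = √(260.54479 + 3316.71637) = 59.810 km
  E: √((0.419·111.32)² + (-0.008·73.74)²) = √(2175.57691 + 0.34801) = 46.647 km
  F: √((0.359·111.32)² + (0.181·73.74)²) = √(1597.11170 + 178.14081) = 42.134 km
  G: √((-0.017·111.32)² + (0.210·73.74)²) = √(3.58133 + 239.79761) = 15.601 km
  H: √((-0.154·111.32)² + (0.547·73.74)²) = √(293.89205 + 1626.97515) = 43.828 km
  → nearest: G (15.601 km)
Q5 at 48.586°N, 1.012°E:
  D: √((-0.095·111.32)² + (0.385·73.74)²) = √(111.83909 + 805.98642) = 30.296 km
  E: √((0.179·111.32)² + (-0.404·73.74)²) = √(397.05663 + 887.50130) = 35.841 km
  F: √((0.119·111.32)² + (-0.215·73.74)²) = √(175.48513 + 251.35249) = 20.660 km
  G: √((-0.257·111.32)² + (-0.186·73.74)²) = √(818.48861 + 188.11878) = 31.727 km
  H: √((-0.394·111.32)² + (0.151·73.74)²) = √(1923.70662 + 123.98243) = 45.251 km
  → nearest: F (20.660 km)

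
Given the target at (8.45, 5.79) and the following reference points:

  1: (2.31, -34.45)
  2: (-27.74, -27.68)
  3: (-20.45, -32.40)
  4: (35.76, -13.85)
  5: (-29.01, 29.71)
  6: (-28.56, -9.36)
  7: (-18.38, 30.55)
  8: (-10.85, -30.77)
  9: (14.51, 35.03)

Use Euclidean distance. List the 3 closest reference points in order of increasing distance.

Distances from (8.45, 5.79):
1: √((-6.14)² + (-40.24)²) = √(37.6996 + 1619.2576) = 40.71
2: √((-36.19)² + (-33.47)²) = √(1309.7161 + 1120.2409) = 49.29
3: √((-28.90)² + (-38.19)²) = √(835.2100 + 1458.4761) = 47.89
4: √((27.31)² + (-19.64)²) = √(745.8361 + 385.7296) = 33.64
5: √((-37.46)² + (23.92)²) = √(1403.2516 + 572.1664) = 44.45
6: √((-37.01)² + (-15.15)²) = √(1369.7401 + 229.5225) = 39.99
7: √((-26.83)² + (24.76)²) = √(719.8489 + 613.0576) = 36.51
8: √((-19.30)² + (-36.56)²) = √(372.4900 + 1336.6336) = 41.34
9: √((6.06)² + (29.24)²) = √(36.7236 + 854.9776) = 29.86
Sorted: 9 (29.86) < 4 (33.64) < 7 (36.51) < 6 (39.99) < 1 (40.71) < …

9, 4, 7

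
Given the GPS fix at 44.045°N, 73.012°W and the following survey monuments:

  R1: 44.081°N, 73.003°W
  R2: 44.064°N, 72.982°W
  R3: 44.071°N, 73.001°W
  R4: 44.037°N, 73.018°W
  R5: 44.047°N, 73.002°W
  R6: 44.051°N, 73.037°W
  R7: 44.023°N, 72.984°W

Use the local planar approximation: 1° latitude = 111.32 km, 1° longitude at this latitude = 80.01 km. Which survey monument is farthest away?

Distances from 44.045°N, 73.012°W:
R1: 4.072 km
R2: 3.199 km
R3: 3.025 km
R4: 1.012 km
R5: 0.830 km
R6: 2.109 km
R7: 3.319 km
Maximum: R1 at 4.072 km.

R1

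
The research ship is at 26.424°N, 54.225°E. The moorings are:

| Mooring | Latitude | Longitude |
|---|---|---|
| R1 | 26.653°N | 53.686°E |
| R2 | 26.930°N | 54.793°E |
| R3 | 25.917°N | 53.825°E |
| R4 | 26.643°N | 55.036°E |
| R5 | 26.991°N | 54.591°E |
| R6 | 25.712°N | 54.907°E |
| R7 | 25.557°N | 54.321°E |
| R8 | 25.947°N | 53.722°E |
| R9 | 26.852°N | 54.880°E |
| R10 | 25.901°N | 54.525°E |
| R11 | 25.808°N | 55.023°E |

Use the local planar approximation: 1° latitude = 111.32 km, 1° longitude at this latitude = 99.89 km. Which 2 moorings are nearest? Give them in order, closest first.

R1, R10

Distances from 26.424°N, 54.225°E:
R1: √((0.229·111.32)² + (-0.539·99.89)²) = √(649.85634 + 2898.82205) = 59.571 km
R2: √((0.506·111.32)² + (0.568·99.89)²) = √(3172.83457 + 3219.14618) = 79.950 km
R3: √((-0.507·111.32)² + (-0.400·99.89)²) = √(3185.38781 + 1596.48194) = 69.151 km
R4: √((0.219·111.32)² + (0.811·99.89)²) = √(594.33954 + 6562.74810) = 84.600 km
R5: √((0.567·111.32)² + (0.366·99.89)²) = √(3983.93747 + 1336.61459) = 72.942 km
R6: √((-0.712·111.32)² + (0.682·99.89)²) = √(6282.12224 + 4641.01290) = 104.514 km
R7: √((-0.867·111.32)² + (0.096·99.89)²) = √(9315.03713 + 91.95736) = 96.990 km
R8: √((-0.477·111.32)² + (-0.503·99.89)²) = √(2819.57177 + 2524.52686) = 73.103 km
R9: √((0.428·111.32)² + (0.655·99.89)²) = √(2270.04221 + 4280.81664) = 80.937 km
R10: √((-0.523·111.32)² + (0.300·99.89)²) = √(3389.61032 + 898.02109) = 65.480 km
R11: √((-0.616·111.32)² + (0.798·99.89)²) = √(4702.27279 + 6354.03802) = 105.149 km
Sorted: R1 (59.571 km) < R10 (65.480 km) < R3 (69.151 km) < R5 (72.942 km) < …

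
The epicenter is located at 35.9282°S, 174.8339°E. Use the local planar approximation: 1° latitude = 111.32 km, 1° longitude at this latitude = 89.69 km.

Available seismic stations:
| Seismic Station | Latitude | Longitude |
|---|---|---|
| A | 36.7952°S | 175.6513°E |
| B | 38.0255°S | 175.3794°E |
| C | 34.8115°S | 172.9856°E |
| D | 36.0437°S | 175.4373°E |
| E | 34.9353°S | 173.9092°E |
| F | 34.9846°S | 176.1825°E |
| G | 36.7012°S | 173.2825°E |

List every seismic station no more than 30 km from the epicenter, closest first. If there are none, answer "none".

Distances from 35.9282°S, 174.8339°E:
A: 121.2014 km
B: 238.5428 km
C: 207.2058 km
D: 55.6253 km
E: 138.1855 km
F: 160.2001 km
G: 163.6032 km
Threshold 30 km: none within range.

none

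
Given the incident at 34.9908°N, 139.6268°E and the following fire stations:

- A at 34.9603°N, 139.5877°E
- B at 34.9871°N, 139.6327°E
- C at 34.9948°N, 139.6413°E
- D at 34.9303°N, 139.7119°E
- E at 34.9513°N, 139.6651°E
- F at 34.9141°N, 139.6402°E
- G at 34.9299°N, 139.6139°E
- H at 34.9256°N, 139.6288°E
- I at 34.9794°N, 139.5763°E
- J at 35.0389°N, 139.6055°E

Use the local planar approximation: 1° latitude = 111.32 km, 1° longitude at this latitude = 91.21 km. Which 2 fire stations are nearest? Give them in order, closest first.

B, C

Distances from 34.9908°N, 139.6268°E:
A: 4.9241 km
B: 0.6777 km
C: 1.3955 km
D: 10.2765 km
E: 5.6159 km
F: 8.6253 km
G: 6.8807 km
H: 7.2604 km
I: 4.7777 km
J: 5.6960 km
Sorted: B (0.6777 km) < C (1.3955 km) < I (4.7777 km) < A (4.9241 km) < …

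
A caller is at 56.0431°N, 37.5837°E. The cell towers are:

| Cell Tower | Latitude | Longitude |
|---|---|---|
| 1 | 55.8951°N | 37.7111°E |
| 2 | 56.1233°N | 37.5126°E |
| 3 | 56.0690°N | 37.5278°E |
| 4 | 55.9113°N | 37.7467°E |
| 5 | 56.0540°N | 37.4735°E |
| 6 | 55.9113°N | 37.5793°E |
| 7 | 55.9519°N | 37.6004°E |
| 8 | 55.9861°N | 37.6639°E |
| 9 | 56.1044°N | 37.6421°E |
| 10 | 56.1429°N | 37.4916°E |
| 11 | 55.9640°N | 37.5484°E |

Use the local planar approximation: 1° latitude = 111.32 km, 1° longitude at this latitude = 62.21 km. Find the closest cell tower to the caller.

3

Distances from 56.0431°N, 37.5837°E:
1: √((-0.1480·111.32)² + (0.1274·62.21)²) = √(271.437487 + 62.814406) = 18.2826 km
2: √((0.0802·111.32)² + (-0.0711·62.21)²) = √(79.706756 + 19.564088) = 9.9635 km
3: √((0.0259·111.32)² + (-0.0559·62.21)²) = √(8.312773 + 12.093277) = 4.5173 km
4: √((-0.1318·111.32)² + (0.1630·62.21)²) = √(215.266880 + 102.824264) = 17.8351 km
5: √((0.0109·111.32)² + (-0.1102·62.21)²) = √(1.472310 + 46.998456) = 6.9621 km
6: √((-0.1318·111.32)² + (-0.0044·62.21)²) = √(215.266880 + 0.074925) = 14.6745 km
7: √((-0.0912·111.32)² + (0.0167·62.21)²) = √(103.070901 + 1.079328) = 10.2054 km
8: √((-0.0570·111.32)² + (0.0802·62.21)²) = √(40.262071 + 24.892536) = 8.0718 km
9: √((0.0613·111.32)² + (0.0584·62.21)²) = √(46.565830 + 13.199154) = 7.7308 km
10: √((0.0998·111.32)² + (-0.0921·62.21)²) = √(123.426234 + 32.827640) = 12.5002 km
11: √((-0.0791·111.32)² + (-0.0353·62.21)²) = √(77.535280 + 4.822473) = 9.0751 km
Minimum: 3 at 4.5173 km.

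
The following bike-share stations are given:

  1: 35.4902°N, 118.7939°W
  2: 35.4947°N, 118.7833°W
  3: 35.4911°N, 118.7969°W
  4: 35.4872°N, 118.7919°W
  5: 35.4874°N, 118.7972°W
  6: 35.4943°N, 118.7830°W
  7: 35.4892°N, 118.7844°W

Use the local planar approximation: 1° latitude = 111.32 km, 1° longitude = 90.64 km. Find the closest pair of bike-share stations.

Pairwise distances:
1–2: 1.0835 km
1–3: 0.2898 km
1–4: 0.3800 km
1–5: 0.4320 km
1–6: 1.0883 km
1–7: 0.8682 km
2–3: 1.2962 km
2–4: 1.1422 km
2–5: 1.4992 km
2–6: 0.0522 km
2–7: 0.6203 km
3–4: 0.6276 km
3–5: 0.4128 km
3–6: 1.3093 km
3–7: 1.1526 km
4–5: 0.4809 km
4–6: 1.1294 km
4–7: 0.7153 km
5–6: 1.4989 km
5–7: 1.1774 km
6–7: 0.5817 km
Closest pair: 2–6 at 0.0522 km.

2 and 6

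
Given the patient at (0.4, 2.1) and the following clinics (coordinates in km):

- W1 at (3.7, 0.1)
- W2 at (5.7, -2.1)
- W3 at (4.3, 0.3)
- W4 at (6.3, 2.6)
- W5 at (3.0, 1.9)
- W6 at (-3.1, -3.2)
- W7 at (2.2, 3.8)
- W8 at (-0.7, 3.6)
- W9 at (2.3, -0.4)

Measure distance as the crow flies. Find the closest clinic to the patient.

W8

Distances from (0.4, 2.1):
W1: √((3.3)² + (-2.0)²) = √(10.890 + 4.000) = 3.9 km
W2: √((5.3)² + (-4.2)²) = √(28.090 + 17.640) = 6.8 km
W3: √((3.9)² + (-1.8)²) = √(15.210 + 3.240) = 4.3 km
W4: √((5.9)² + (0.5)²) = √(34.810 + 0.250) = 5.9 km
W5: √((2.6)² + (-0.2)²) = √(6.760 + 0.040) = 2.6 km
W6: √((-3.5)² + (-5.3)²) = √(12.250 + 28.090) = 6.4 km
W7: √((1.8)² + (1.7)²) = √(3.240 + 2.890) = 2.5 km
W8: √((-1.1)² + (1.5)²) = √(1.210 + 2.250) = 1.9 km
W9: √((1.9)² + (-2.5)²) = √(3.610 + 6.250) = 3.1 km
Minimum: W8 at 1.9 km.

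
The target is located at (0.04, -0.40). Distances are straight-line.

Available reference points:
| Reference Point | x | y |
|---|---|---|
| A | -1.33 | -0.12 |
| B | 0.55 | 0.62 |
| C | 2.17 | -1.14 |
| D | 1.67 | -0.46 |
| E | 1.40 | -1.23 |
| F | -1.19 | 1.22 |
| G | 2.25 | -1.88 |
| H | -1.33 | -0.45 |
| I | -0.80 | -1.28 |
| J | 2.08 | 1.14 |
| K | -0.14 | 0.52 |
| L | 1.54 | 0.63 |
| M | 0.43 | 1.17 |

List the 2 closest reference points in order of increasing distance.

K, B

Distances from (0.04, -0.40):
A: 1.40
B: 1.14
C: 2.25
D: 1.63
E: 1.59
F: 2.03
G: 2.66
H: 1.37
I: 1.22
J: 2.56
K: 0.94
L: 1.82
M: 1.62
Sorted: K (0.94) < B (1.14) < I (1.22) < H (1.37) < …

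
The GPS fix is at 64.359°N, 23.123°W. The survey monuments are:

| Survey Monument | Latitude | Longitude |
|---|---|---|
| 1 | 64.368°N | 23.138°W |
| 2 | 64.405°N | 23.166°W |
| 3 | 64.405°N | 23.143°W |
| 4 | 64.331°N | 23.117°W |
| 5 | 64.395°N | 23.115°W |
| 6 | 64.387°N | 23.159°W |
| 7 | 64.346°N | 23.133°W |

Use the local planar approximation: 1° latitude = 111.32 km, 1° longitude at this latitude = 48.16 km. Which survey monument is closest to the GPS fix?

Distances from 64.359°N, 23.123°W:
1: 1.235 km
2: 5.524 km
3: 5.211 km
4: 3.130 km
5: 4.026 km
6: 3.567 km
7: 1.525 km
Minimum: 1 at 1.235 km.

1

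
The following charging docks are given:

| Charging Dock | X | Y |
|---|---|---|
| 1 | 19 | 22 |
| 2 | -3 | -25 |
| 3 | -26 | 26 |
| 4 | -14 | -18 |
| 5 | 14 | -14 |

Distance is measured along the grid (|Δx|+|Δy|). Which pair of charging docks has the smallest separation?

Pairwise distances:
2–4: |-11| + |7| = 11 + 7 = 18
2–5: |17| + |11| = 17 + 11 = 28
4–5: |28| + |4| = 28 + 4 = 32
1–5: |-5| + |-36| = 5 + 36 = 41
1–3: |-45| + |4| = 45 + 4 = 49
3–4: |12| + |-44| = 12 + 44 = 56
1–2: |-22| + |-47| = 22 + 47 = 69
1–4: |-33| + |-40| = 33 + 40 = 73
2–3: |-23| + |51| = 23 + 51 = 74
3–5: |40| + |-40| = 40 + 40 = 80
Closest pair: 2–4 at 18.

2 and 4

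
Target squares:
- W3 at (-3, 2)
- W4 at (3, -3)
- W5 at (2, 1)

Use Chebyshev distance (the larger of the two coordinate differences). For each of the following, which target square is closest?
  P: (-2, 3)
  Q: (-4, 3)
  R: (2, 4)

P→W3; Q→W3; R→W5

P at (-2, 3):
  W3: 1
  W4: 6
  W5: 4
  → nearest: W3 (1)
Q at (-4, 3):
  W3: 1
  W4: 7
  W5: 6
  → nearest: W3 (1)
R at (2, 4):
  W3: 5
  W4: 7
  W5: 3
  → nearest: W5 (3)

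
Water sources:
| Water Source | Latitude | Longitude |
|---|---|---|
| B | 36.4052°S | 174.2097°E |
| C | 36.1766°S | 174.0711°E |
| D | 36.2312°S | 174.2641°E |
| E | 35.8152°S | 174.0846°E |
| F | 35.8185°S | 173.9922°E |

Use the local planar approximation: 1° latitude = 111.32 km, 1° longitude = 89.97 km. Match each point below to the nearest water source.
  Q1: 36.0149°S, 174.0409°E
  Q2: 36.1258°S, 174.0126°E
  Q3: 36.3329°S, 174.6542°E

Q1 at 36.0149°S, 174.0409°E:
  B: √((-0.3903·111.32)² + (0.1688·89.97)²) = √(1887.745736 + 230.643025) = 46.0260 km
  C: √((-0.1617·111.32)² + (0.0302·89.97)²) = √(324.015984 + 7.382600) = 18.2044 km
  D: √((-0.2163·111.32)² + (0.2232·89.97)²) = √(579.774933 + 403.258770) = 31.3534 km
  E: √((0.1997·111.32)² + (0.0437·89.97)²) = √(494.199754 + 15.458178) = 22.5756 km
  F: √((0.1964·111.32)² + (-0.0487·89.97)²) = √(478.001613 + 19.197884) = 22.2980 km
  → nearest: C (18.2044 km)
Q2 at 36.1258°S, 174.0126°E:
  B: √((-0.2794·111.32)² + (0.1971·89.97)²) = √(967.384665 + 314.462375) = 35.8029 km
  C: √((-0.0508·111.32)² + (0.0585·89.97)²) = √(31.979658 + 27.701748) = 7.7254 km
  D: √((-0.1054·111.32)² + (0.2515·89.97)²) = √(137.666293 + 512.001720) = 25.4886 km
  E: √((0.3106·111.32)² + (0.0720·89.97)²) = √(1195.499223 + 41.962411) = 35.1776 km
  F: √((0.3073·111.32)² + (-0.0204·89.97)²) = √(1170.230777 + 3.368649) = 34.2578 km
  → nearest: C (7.7254 km)
Q3 at 36.3329°S, 174.6542°E:
  B: √((-0.0723·111.32)² + (-0.4445·89.97)²) = √(64.777322 + 1599.333269) = 40.7935 km
  C: √((0.1563·111.32)² + (-0.5831·89.97)²) = √(302.736197 + 2752.209717) = 55.2716 km
  D: √((0.1017·111.32)² + (-0.3901·89.97)²) = √(128.170566 + 1231.820257) = 36.8781 km
  E: √((0.5177·111.32)² + (-0.5696·89.97)²) = √(3321.258855 + 2626.245990) = 77.1201 km
  F: √((0.5144·111.32)² + (-0.6620·89.97)²) = √(3279.052085 + 3547.410277) = 82.6224 km
  → nearest: D (36.8781 km)

Q1→C; Q2→C; Q3→D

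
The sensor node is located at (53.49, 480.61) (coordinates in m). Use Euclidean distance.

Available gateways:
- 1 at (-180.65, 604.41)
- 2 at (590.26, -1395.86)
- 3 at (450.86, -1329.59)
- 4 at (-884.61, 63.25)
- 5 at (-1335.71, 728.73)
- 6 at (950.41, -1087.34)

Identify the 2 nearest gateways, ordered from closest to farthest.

Distances from (53.49, 480.61):
1: √((-234.14)² + (123.80)²) = √(54821.5396 + 15326.4400) = 264.85 m
2: √((536.77)² + (-1876.47)²) = √(288122.0329 + 3521139.6609) = 1951.73 m
3: √((397.37)² + (-1810.20)²) = √(157902.9169 + 3276824.0400) = 1853.30 m
4: √((-938.10)² + (-417.36)²) = √(880031.6100 + 174189.3696) = 1026.75 m
5: √((-1389.20)² + (248.12)²) = √(1929876.6400 + 61563.5344) = 1411.18 m
6: √((896.92)² + (-1567.95)²) = √(804465.4864 + 2458467.2025) = 1806.36 m
Sorted: 1 (264.85 m) < 4 (1026.75 m) < 5 (1411.18 m) < 6 (1806.36 m) < …

1, 4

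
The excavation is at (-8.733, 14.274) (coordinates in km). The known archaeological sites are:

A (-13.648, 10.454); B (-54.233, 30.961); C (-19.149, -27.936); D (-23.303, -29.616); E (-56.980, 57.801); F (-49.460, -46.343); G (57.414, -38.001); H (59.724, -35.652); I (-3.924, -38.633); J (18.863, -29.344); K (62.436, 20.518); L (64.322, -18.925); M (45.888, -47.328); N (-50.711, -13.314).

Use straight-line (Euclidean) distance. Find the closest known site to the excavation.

A

Distances from (-8.733, 14.274):
A: √((-4.915)² + (-3.820)²) = √(24.15722 + 14.59240) = 6.225 km
B: √((-45.500)² + (16.687)²) = √(2070.25000 + 278.45597) = 48.463 km
C: √((-10.416)² + (-42.210)²) = √(108.49306 + 1781.68410) = 43.476 km
D: √((-14.570)² + (-43.890)²) = √(212.28490 + 1926.33210) = 46.245 km
E: √((-48.247)² + (43.527)²) = √(2327.77301 + 1894.59973) = 64.980 km
F: √((-40.727)² + (-60.617)²) = √(1658.68853 + 3674.42069) = 73.028 km
G: √((66.147)² + (-52.275)²) = √(4375.42561 + 2732.67562) = 84.310 km
H: √((68.457)² + (-49.926)²) = √(4686.36085 + 2492.60548) = 84.729 km
I: √((4.809)² + (-52.907)²) = √(23.12648 + 2799.15065) = 53.125 km
J: √((27.596)² + (-43.618)²) = √(761.53922 + 1902.52992) = 51.615 km
K: √((71.169)² + (6.244)²) = √(5065.02656 + 38.98754) = 71.442 km
L: √((73.055)² + (-33.199)²) = √(5337.03303 + 1102.17360) = 80.245 km
M: √((54.621)² + (-61.602)²) = √(2983.45364 + 3794.80640) = 82.330 km
N: √((-41.978)² + (-27.588)²) = √(1762.15248 + 761.09774) = 50.232 km
Minimum: A at 6.225 km.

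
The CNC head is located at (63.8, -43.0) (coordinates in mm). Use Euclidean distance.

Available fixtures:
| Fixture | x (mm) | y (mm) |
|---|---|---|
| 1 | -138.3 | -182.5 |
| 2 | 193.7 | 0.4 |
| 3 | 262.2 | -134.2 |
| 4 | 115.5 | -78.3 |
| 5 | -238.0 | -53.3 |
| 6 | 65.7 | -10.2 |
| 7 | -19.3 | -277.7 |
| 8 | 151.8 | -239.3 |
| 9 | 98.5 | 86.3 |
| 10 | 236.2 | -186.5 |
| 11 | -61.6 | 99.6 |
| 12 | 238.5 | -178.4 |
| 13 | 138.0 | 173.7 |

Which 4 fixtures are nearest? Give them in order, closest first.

Distances from (63.8, -43.0):
1: √((-202.1)² + (-139.5)²) = √(40844.410 + 19460.250) = 245.6 mm
2: √((129.9)² + (43.4)²) = √(16874.010 + 1883.560) = 137.0 mm
3: √((198.4)² + (-91.2)²) = √(39362.560 + 8317.440) = 218.4 mm
4: √((51.7)² + (-35.3)²) = √(2672.890 + 1246.090) = 62.6 mm
5: √((-301.8)² + (-10.3)²) = √(91083.240 + 106.090) = 302.0 mm
6: √((1.9)² + (32.8)²) = √(3.610 + 1075.840) = 32.9 mm
7: √((-83.1)² + (-234.7)²) = √(6905.610 + 55084.090) = 249.0 mm
8: √((88.0)² + (-196.3)²) = √(7744.000 + 38533.690) = 215.1 mm
9: √((34.7)² + (129.3)²) = √(1204.090 + 16718.490) = 133.9 mm
10: √((172.4)² + (-143.5)²) = √(29721.760 + 20592.250) = 224.3 mm
11: √((-125.4)² + (142.6)²) = √(15725.160 + 20334.760) = 189.9 mm
12: √((174.7)² + (-135.4)²) = √(30520.090 + 18333.160) = 221.0 mm
13: √((74.2)² + (216.7)²) = √(5505.640 + 46958.890) = 229.1 mm
Sorted: 6 (32.9 mm) < 4 (62.6 mm) < 9 (133.9 mm) < 2 (137.0 mm) < 11 (189.9 mm) < 8 (215.1 mm) < …

6, 4, 9, 2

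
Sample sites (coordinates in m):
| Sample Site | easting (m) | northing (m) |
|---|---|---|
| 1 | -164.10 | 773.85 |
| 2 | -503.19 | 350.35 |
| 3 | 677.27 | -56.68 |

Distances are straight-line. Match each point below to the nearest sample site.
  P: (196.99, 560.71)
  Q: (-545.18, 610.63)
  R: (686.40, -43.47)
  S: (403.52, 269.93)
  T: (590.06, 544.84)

P at (196.99, 560.71):
  1: √((-361.09)² + (213.14)²) = √(130385.9881 + 45428.6596) = 419.30 m
  2: √((-700.18)² + (-210.36)²) = √(490252.0324 + 44251.3296) = 731.10 m
  3: √((480.28)² + (-617.39)²) = √(230668.8784 + 381170.4121) = 782.20 m
  → nearest: 1 (419.30 m)
Q at (-545.18, 610.63):
  1: √((381.08)² + (163.22)²) = √(145221.9664 + 26640.7684) = 414.56 m
  2: √((41.99)² + (-260.28)²) = √(1763.1601 + 67745.6784) = 263.65 m
  3: √((1222.45)² + (-667.31)²) = √(1494384.0025 + 445302.6361) = 1392.73 m
  → nearest: 2 (263.65 m)
R at (686.40, -43.47):
  1: √((-850.50)² + (817.32)²) = √(723350.2500 + 668011.9824) = 1179.56 m
  2: √((-1189.59)² + (393.82)²) = √(1415124.3681 + 155094.1924) = 1253.08 m
  3: √((-9.13)² + (-13.21)²) = √(83.3569 + 174.5041) = 16.06 m
  → nearest: 3 (16.06 m)
S at (403.52, 269.93):
  1: √((-567.62)² + (503.92)²) = √(322192.4644 + 253935.3664) = 759.03 m
  2: √((-906.71)² + (80.42)²) = √(822123.0241 + 6467.3764) = 910.27 m
  3: √((273.75)² + (-326.61)²) = √(74939.0625 + 106674.0921) = 426.16 m
  → nearest: 3 (426.16 m)
T at (590.06, 544.84):
  1: √((-754.16)² + (229.01)²) = √(568757.3056 + 52445.5801) = 788.16 m
  2: √((-1093.25)² + (-194.49)²) = √(1195195.5625 + 37826.3601) = 1110.42 m
  3: √((87.21)² + (-601.52)²) = √(7605.5841 + 361826.3104) = 607.81 m
  → nearest: 3 (607.81 m)

P→1; Q→2; R→3; S→3; T→3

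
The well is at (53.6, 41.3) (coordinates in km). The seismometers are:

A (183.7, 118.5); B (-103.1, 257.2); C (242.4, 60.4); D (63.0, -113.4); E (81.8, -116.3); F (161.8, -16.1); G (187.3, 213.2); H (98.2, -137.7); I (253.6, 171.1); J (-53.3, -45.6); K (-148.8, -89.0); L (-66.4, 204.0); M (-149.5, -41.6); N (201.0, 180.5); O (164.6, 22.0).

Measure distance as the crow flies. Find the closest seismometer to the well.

O

Distances from (53.6, 41.3):
A: 151.3 km
B: 266.8 km
C: 189.8 km
D: 155.0 km
E: 160.1 km
F: 122.5 km
G: 217.8 km
H: 184.5 km
I: 238.4 km
J: 137.8 km
K: 240.7 km
L: 202.2 km
M: 219.4 km
N: 202.7 km
O: 112.7 km
Minimum: O at 112.7 km.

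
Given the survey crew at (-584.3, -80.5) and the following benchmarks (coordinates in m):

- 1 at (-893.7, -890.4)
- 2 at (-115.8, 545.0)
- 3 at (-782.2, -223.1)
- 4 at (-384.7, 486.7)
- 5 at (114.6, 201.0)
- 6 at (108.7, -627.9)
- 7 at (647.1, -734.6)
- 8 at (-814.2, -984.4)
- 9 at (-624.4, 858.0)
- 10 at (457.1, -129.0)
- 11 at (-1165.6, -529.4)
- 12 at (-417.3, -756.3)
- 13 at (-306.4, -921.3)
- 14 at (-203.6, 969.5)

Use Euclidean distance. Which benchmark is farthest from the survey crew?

7

Distances from (-584.3, -80.5):
1: √((-309.4)² + (-809.9)²) = √(95728.360 + 655938.010) = 867.0 m
2: √((468.5)² + (625.5)²) = √(219492.250 + 391250.250) = 781.5 m
3: √((-197.9)² + (-142.6)²) = √(39164.410 + 20334.760) = 243.9 m
4: √((199.6)² + (567.2)²) = √(39840.160 + 321715.840) = 601.3 m
5: √((698.9)² + (281.5)²) = √(488461.210 + 79242.250) = 753.5 m
6: √((693.0)² + (-547.4)²) = √(480249.000 + 299646.760) = 883.1 m
7: √((1231.4)² + (-654.1)²) = √(1516345.960 + 427846.810) = 1394.3 m
8: √((-229.9)² + (-903.9)²) = √(52854.010 + 817035.210) = 932.7 m
9: √((-40.1)² + (938.5)²) = √(1608.010 + 880782.250) = 939.4 m
10: √((1041.4)² + (-48.5)²) = √(1084513.960 + 2352.250) = 1042.5 m
11: √((-581.3)² + (-448.9)²) = √(337909.690 + 201511.210) = 734.5 m
12: √((167.0)² + (-675.8)²) = √(27889.000 + 456705.640) = 696.1 m
13: √((277.9)² + (-840.8)²) = √(77228.410 + 706944.640) = 885.5 m
14: √((380.7)² + (1050.0)²) = √(144932.490 + 1102500.000) = 1116.9 m
Maximum: 7 at 1394.3 m.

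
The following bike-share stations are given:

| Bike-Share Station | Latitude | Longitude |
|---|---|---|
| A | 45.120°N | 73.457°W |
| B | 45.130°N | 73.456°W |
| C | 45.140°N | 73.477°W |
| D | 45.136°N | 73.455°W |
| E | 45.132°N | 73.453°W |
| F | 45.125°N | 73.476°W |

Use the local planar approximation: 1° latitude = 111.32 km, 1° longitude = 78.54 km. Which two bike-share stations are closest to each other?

Pairwise distances:
B–E: 0.324 km
D–E: 0.472 km
B–D: 0.673 km
A–B: 1.116 km
A–E: 1.372 km
A–F: 1.593 km
B–F: 1.666 km
C–F: 1.672 km
C–D: 1.784 km
A–D: 1.788 km
E–F: 1.967 km
B–C: 1.990 km
D–F: 2.054 km
C–E: 2.085 km
A–C: 2.725 km
Closest pair: B–E at 0.324 km.

B and E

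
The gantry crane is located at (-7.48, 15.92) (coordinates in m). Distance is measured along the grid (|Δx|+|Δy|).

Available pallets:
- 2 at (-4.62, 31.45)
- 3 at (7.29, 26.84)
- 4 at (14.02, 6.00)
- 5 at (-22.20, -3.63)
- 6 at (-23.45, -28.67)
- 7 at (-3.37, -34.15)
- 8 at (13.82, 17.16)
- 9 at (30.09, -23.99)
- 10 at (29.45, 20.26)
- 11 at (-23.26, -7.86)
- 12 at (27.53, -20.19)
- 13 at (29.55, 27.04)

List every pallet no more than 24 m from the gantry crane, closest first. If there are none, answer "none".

2, 8

Distances from (-7.48, 15.92):
2: |2.86| + |15.53| = 2.86 + 15.53 = 18.39 m
3: |14.77| + |10.92| = 14.77 + 10.92 = 25.69 m
4: |21.50| + |-9.92| = 21.50 + 9.92 = 31.42 m
5: |-14.72| + |-19.55| = 14.72 + 19.55 = 34.27 m
6: |-15.97| + |-44.59| = 15.97 + 44.59 = 60.56 m
7: |4.11| + |-50.07| = 4.11 + 50.07 = 54.18 m
8: |21.30| + |1.24| = 21.30 + 1.24 = 22.54 m
9: |37.57| + |-39.91| = 37.57 + 39.91 = 77.48 m
10: |36.93| + |4.34| = 36.93 + 4.34 = 41.27 m
11: |-15.78| + |-23.78| = 15.78 + 23.78 = 39.56 m
12: |35.01| + |-36.11| = 35.01 + 36.11 = 71.12 m
13: |37.03| + |11.12| = 37.03 + 11.12 = 48.15 m
Threshold 24 m: 2 (18.39 m), 8 (22.54 m) are within range.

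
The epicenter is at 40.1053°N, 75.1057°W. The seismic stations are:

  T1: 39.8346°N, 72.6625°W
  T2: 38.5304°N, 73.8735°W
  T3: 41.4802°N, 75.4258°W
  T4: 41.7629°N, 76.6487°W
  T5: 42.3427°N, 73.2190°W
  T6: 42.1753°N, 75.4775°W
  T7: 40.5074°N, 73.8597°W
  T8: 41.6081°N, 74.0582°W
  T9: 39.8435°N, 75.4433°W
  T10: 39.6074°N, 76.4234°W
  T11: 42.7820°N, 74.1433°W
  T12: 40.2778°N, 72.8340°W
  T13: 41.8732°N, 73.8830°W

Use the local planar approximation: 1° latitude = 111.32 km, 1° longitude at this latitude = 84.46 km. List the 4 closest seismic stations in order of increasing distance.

T9, T7, T10, T3

Distances from 40.1053°N, 75.1057°W:
T1: √((-0.2707·111.32)² + (2.4432·84.46)²) = √(908.077483 + 42581.425242) = 208.5414 km
T2: √((-1.5749·111.32)² + (1.2322·84.46)²) = √(30736.354840 + 10830.900424) = 203.8805 km
T3: √((1.3749·111.32)² + (-0.3201·84.46)²) = √(23425.486510 + 730.926155) = 155.4233 km
T4: √((1.6576·111.32)² + (-1.5430·84.46)²) = √(34049.118386 + 16983.766342) = 225.9046 km
T5: √((2.2374·111.32)² + (1.8867·84.46)²) = √(62034.553802 + 25392.639854) = 295.6809 km
T6: √((2.0700·111.32)² + (-0.3718·84.46)²) = √(53099.090970 + 986.099923) = 232.5622 km
T7: √((0.4021·111.32)² + (1.2460·84.46)²) = √(2003.616233 + 11074.859845) = 114.3612 km
T8: √((1.5028·111.32)² + (1.0475·84.46)²) = √(27986.511551 + 7827.268242) = 189.2453 km
T9: √((-0.2618·111.32)² + (-0.3376·84.46)²) = √(849.348022 + 813.030860) = 40.7723 km
T10: √((-0.4979·111.32)² + (-1.3177·84.46)²) = √(3072.066750 + 12386.118939) = 124.3310 km
T11: √((2.6767·111.32)² + (0.9624·84.46)²) = √(88786.266309 + 6607.138077) = 308.8582 km
T12: √((0.1725·111.32)² + (2.2717·84.46)²) = √(368.743687 + 36813.245770) = 192.8263 km
T13: √((1.7679·111.32)² + (1.2227·84.46)²) = √(38731.274388 + 10664.536343) = 222.2517 km
Sorted: T9 (40.7723 km) < T7 (114.3612 km) < T10 (124.3310 km) < T3 (155.4233 km) < T8 (189.2453 km) < T12 (192.8263 km) < …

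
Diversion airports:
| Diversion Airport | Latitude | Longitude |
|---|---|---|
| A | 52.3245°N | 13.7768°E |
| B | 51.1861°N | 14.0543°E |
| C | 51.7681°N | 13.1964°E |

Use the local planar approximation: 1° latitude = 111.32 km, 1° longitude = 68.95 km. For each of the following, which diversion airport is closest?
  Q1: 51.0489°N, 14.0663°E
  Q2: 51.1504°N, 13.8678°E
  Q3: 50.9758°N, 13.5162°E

Q1→B; Q2→B; Q3→B

Q1 at 51.0489°N, 14.0663°E:
  A: 143.3959 km
  B: 15.2955 km
  C: 100.0369 km
  → nearest: B (15.2955 km)
Q2 at 51.1504°N, 13.8678°E:
  A: 130.8513 km
  B: 13.4593 km
  C: 82.8933 km
  → nearest: B (13.4593 km)
Q3 at 50.9758°N, 13.5162°E:
  A: 151.2087 km
  B: 43.8704 km
  C: 90.9134 km
  → nearest: B (43.8704 km)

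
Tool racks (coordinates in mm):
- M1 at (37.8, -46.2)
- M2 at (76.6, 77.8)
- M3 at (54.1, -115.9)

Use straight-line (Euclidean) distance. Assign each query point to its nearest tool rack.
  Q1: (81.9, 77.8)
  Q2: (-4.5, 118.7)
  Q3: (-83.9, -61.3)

Q1→M2; Q2→M2; Q3→M1

Q1 at (81.9, 77.8):
  M1: 131.6 mm
  M2: 5.3 mm
  M3: 195.7 mm
  → nearest: M2 (5.3 mm)
Q2 at (-4.5, 118.7):
  M1: 170.2 mm
  M2: 90.8 mm
  M3: 241.8 mm
  → nearest: M2 (90.8 mm)
Q3 at (-83.9, -61.3):
  M1: 122.6 mm
  M2: 212.4 mm
  M3: 148.4 mm
  → nearest: M1 (122.6 mm)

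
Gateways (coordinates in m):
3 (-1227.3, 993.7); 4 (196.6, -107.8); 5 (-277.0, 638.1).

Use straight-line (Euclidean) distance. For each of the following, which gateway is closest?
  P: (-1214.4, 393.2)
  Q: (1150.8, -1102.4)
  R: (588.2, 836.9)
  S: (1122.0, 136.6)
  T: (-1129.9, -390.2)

P at (-1214.4, 393.2):
  3: √((-12.9)² + (600.5)²) = √(166.410 + 360600.250) = 600.6 m
  4: √((1411.0)² + (-501.0)²) = √(1990921.000 + 251001.000) = 1497.3 m
  5: √((937.4)² + (244.9)²) = √(878718.760 + 59976.010) = 968.9 m
  → nearest: 3 (600.6 m)
Q at (1150.8, -1102.4):
  3: √((-2378.1)² + (2096.1)²) = √(5655359.610 + 4393635.210) = 3170.0 m
  4: √((-954.2)² + (994.6)²) = √(910497.640 + 989229.160) = 1378.3 m
  5: √((-1427.8)² + (1740.5)²) = √(2038612.840 + 3029340.250) = 2251.2 m
  → nearest: 4 (1378.3 m)
R at (588.2, 836.9):
  3: √((-1815.5)² + (156.8)²) = √(3296040.250 + 24586.240) = 1822.3 m
  4: √((-391.6)² + (-944.7)²) = √(153350.560 + 892458.090) = 1022.6 m
  5: √((-865.2)² + (-198.8)²) = √(748571.040 + 39521.440) = 887.7 m
  → nearest: 5 (887.7 m)
S at (1122.0, 136.6):
  3: √((-2349.3)² + (857.1)²) = √(5519210.490 + 734620.410) = 2500.8 m
  4: √((-925.4)² + (-244.4)²) = √(856365.160 + 59731.360) = 957.1 m
  5: √((-1399.0)² + (501.5)²) = √(1957201.000 + 251502.250) = 1486.2 m
  → nearest: 4 (957.1 m)
T at (-1129.9, -390.2):
  3: √((-97.4)² + (1383.9)²) = √(9486.760 + 1915179.210) = 1387.3 m
  4: √((1326.5)² + (282.4)²) = √(1759602.250 + 79749.760) = 1356.2 m
  5: √((852.9)² + (1028.3)²) = √(727438.410 + 1057400.890) = 1336.0 m
  → nearest: 5 (1336.0 m)

P→3; Q→4; R→5; S→4; T→5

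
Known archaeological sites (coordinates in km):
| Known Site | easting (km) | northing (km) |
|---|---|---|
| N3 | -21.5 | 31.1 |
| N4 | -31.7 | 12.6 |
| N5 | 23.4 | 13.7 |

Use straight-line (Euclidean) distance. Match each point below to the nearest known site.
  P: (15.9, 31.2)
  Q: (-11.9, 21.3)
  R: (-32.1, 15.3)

P→N5; Q→N3; R→N4

P at (15.9, 31.2):
  N3: √((-37.4)² + (-0.1)²) = √(1398.7600 + 0.0100) = 37.40 km
  N4: √((-47.6)² + (-18.6)²) = √(2265.7600 + 345.9600) = 51.10 km
  N5: √((7.5)² + (-17.5)²) = √(56.2500 + 306.2500) = 19.04 km
  → nearest: N5 (19.04 km)
Q at (-11.9, 21.3):
  N3: √((-9.6)² + (9.8)²) = √(92.1600 + 96.0400) = 13.72 km
  N4: √((-19.8)² + (-8.7)²) = √(392.0400 + 75.6900) = 21.63 km
  N5: √((35.3)² + (-7.6)²) = √(1246.0900 + 57.7600) = 36.11 km
  → nearest: N3 (13.72 km)
R at (-32.1, 15.3):
  N3: √((10.6)² + (15.8)²) = √(112.3600 + 249.6400) = 19.03 km
  N4: √((0.4)² + (-2.7)²) = √(0.1600 + 7.2900) = 2.73 km
  N5: √((55.5)² + (-1.6)²) = √(3080.2500 + 2.5600) = 55.52 km
  → nearest: N4 (2.73 km)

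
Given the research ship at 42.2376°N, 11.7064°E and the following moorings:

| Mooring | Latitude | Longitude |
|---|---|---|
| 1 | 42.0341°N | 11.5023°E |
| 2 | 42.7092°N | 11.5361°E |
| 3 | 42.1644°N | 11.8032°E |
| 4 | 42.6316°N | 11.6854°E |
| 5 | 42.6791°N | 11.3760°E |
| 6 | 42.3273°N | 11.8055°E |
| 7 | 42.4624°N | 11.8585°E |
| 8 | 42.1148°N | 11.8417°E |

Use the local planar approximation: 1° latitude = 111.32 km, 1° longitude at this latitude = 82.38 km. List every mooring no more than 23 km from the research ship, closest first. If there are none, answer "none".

Distances from 42.2376°N, 11.7064°E:
1: √((-0.2035·111.32)² + (-0.2041·82.38)²) = √(513.186499 + 282.702458) = 28.2115 km
2: √((0.4716·111.32)² + (-0.1703·82.38)²) = √(2756.093762 + 196.821651) = 54.3407 km
3: √((-0.0732·111.32)² + (0.0968·82.38)²) = √(66.400073 + 63.590800) = 11.4014 km
4: √((0.3940·111.32)² + (-0.0210·82.38)²) = √(1923.706618 + 2.992831) = 43.8942 km
5: √((0.4415·111.32)² + (-0.3304·82.38)²) = √(2415.504279 + 740.838686) = 56.1813 km
6: √((0.0897·111.32)² + (0.0991·82.38)²) = √(99.708293 + 66.648577) = 12.8979 km
7: √((0.2248·111.32)² + (0.1521·82.38)²) = √(626.237412 + 157.000850) = 27.9864 km
8: √((-0.1228·111.32)² + (0.1353·82.38)²) = √(186.871525 + 124.233628) = 17.6382 km
Threshold 23 km: 3 (11.4014 km), 6 (12.8979 km), 8 (17.6382 km) are within range.

3, 6, 8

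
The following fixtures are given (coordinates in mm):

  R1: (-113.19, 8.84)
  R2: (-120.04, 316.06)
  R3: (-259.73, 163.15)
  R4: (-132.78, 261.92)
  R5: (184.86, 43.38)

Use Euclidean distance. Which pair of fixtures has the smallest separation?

Pairwise distances:
R2–R4: 55.62 mm
R3–R4: 160.85 mm
R2–R3: 207.11 mm
R1–R3: 212.80 mm
R1–R4: 253.84 mm
R1–R5: 300.04 mm
R1–R2: 307.30 mm
R4–R5: 385.56 mm
R2–R5: 409.05 mm
R3–R5: 460.44 mm
Closest pair: R2–R4 at 55.62 mm.

R2 and R4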